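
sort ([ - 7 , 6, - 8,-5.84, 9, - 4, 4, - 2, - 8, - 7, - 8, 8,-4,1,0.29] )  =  [ - 8, - 8, - 8, - 7, - 7,-5.84,-4, - 4, - 2, 0.29,1 , 4, 6,8 , 9 ]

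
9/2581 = 9/2581 = 0.00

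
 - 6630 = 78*( - 85)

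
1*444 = 444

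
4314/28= 154 + 1/14= 154.07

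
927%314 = 299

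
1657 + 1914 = 3571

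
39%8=7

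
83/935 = 83/935  =  0.09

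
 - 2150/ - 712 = 3 + 7/356 = 3.02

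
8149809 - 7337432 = 812377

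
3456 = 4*864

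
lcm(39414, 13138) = 39414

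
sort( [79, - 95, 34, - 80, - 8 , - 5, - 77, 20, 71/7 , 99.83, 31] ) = [ - 95, - 80,-77, - 8, -5,71/7,  20 , 31,34,  79,99.83]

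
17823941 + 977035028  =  994858969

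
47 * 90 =4230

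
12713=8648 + 4065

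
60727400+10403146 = 71130546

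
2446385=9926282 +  - 7479897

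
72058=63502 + 8556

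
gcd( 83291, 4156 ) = 1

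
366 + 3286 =3652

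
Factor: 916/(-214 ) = - 458/107 = -2^1*107^( - 1) * 229^1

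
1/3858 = 1/3858 = 0.00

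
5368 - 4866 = 502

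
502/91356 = 251/45678 = 0.01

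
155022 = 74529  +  80493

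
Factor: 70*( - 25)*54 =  - 2^2* 3^3 * 5^3*7^1 = - 94500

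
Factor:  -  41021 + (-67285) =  - 2^1*3^2*11^1*547^1 = -108306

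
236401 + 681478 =917879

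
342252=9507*36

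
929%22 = 5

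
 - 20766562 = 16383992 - 37150554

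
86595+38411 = 125006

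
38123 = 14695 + 23428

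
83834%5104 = 2170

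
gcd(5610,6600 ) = 330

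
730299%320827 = 88645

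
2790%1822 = 968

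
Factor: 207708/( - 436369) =-228/479 = -2^2*3^1 * 19^1*479^( - 1 )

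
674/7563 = 674/7563 = 0.09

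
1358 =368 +990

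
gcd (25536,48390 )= 6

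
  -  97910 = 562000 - 659910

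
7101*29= 205929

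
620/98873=620/98873=0.01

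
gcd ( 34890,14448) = 6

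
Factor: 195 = 3^1 * 5^1*13^1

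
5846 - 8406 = -2560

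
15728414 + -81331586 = - 65603172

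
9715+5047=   14762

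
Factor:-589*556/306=-2^1*3^ ( - 2)*17^( - 1)*19^1*31^1*139^1 = - 163742/153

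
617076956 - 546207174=70869782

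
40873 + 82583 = 123456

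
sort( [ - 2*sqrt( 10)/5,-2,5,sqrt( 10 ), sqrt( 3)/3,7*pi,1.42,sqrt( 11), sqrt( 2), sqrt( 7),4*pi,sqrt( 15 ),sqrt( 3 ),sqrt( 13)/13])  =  [ - 2 , - 2*sqrt( 10)/5,sqrt(13) /13,sqrt ( 3 ) /3,sqrt( 2),  1.42, sqrt( 3),sqrt( 7), sqrt( 10 ), sqrt(11),sqrt( 15),5,  4*pi,7*pi]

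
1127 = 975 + 152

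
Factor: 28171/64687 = 7^(-1)*11^1*13^1*197^1 * 9241^( - 1 )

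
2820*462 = 1302840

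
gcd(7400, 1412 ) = 4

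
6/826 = 3/413 = 0.01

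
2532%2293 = 239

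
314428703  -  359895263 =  - 45466560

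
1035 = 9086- 8051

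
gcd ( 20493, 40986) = 20493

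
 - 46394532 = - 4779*9708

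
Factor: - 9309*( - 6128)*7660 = 436968928320 =2^6*3^1*5^1*29^1*107^1*383^2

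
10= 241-231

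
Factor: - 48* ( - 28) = 2^6*3^1 * 7^1 = 1344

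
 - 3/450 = -1 + 149/150  =  -0.01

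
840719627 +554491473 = 1395211100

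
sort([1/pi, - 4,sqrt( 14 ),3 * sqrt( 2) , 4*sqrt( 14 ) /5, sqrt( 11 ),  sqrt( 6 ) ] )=[  -  4,1/pi,sqrt( 6),  4 * sqrt ( 14) /5, sqrt( 11 ),sqrt(14) , 3*sqrt( 2) ] 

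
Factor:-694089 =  - 3^4*11^1*19^1*41^1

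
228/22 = 114/11 = 10.36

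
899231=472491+426740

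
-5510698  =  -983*5606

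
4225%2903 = 1322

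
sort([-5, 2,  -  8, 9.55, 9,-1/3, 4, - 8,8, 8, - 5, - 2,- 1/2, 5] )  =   [ - 8, - 8, - 5 , - 5, - 2, - 1/2, - 1/3, 2 , 4, 5, 8,8,9, 9.55]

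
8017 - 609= 7408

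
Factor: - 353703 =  - 3^1*7^1 * 16843^1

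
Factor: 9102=2^1*3^1  *37^1* 41^1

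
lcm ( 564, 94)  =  564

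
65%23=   19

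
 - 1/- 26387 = 1/26387  =  0.00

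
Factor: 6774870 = 2^1*3^1 * 5^1*225829^1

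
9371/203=46 + 33/203 = 46.16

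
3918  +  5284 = 9202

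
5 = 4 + 1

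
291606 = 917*318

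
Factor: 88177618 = 2^1*1423^1*30983^1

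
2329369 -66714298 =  - 64384929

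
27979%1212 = 103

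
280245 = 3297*85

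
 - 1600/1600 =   -  1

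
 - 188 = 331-519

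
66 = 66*1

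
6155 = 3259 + 2896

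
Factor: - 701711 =-701711^1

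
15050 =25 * 602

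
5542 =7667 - 2125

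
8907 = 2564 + 6343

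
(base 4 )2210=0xA4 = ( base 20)84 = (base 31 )59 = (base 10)164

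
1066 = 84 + 982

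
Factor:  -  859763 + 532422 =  -327341= -7^1*101^1*463^1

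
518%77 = 56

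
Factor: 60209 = 60209^1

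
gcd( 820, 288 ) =4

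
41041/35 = 1172  +  3/5 = 1172.60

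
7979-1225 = 6754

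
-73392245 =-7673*9565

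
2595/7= 370+ 5/7 = 370.71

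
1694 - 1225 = 469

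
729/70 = 10 + 29/70 = 10.41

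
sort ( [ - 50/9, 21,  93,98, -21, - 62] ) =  [ - 62, - 21,  -  50/9,21, 93, 98] 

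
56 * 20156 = 1128736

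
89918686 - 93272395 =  - 3353709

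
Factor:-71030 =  - 2^1*5^1*7103^1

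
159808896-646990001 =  - 487181105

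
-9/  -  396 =1/44 = 0.02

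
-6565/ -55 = 119 + 4/11 = 119.36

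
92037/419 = 92037/419 = 219.66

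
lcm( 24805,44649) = 223245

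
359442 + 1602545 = 1961987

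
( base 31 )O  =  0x18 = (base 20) 14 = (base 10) 24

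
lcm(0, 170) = 0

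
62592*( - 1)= -62592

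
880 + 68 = 948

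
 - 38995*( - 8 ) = 311960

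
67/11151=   67/11151  =  0.01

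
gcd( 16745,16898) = 17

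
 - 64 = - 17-47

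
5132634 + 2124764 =7257398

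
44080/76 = 580 = 580.00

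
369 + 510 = 879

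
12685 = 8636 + 4049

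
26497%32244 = 26497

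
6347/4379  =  1 + 1968/4379= 1.45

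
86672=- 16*( - 5417)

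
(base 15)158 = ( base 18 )h2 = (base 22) e0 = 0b100110100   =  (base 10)308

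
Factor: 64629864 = 2^3*3^2*13^1 * 29^1*2381^1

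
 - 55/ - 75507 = 55/75507= 0.00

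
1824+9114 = 10938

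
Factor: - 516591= - 3^3 * 19^2*53^1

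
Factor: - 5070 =- 2^1*3^1 * 5^1*13^2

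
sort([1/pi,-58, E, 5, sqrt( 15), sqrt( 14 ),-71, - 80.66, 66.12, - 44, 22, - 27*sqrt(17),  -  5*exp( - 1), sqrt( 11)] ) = [ - 27*sqrt( 17), - 80.66, - 71, - 58, - 44, - 5*exp(  -  1),1/pi, E,sqrt( 11), sqrt ( 14 ), sqrt( 15), 5, 22,66.12 ] 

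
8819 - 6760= 2059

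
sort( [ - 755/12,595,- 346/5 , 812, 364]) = [ - 346/5, - 755/12, 364, 595,  812 ] 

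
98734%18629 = 5589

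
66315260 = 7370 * 8998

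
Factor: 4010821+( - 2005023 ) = 2^1*1002899^1  =  2005798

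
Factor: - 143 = -11^1*13^1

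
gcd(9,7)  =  1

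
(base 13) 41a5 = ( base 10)9092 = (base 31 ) 9e9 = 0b10001110000100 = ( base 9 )13422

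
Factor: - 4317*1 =  -  3^1 * 1439^1 = -4317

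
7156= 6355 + 801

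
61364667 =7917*7751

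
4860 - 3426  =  1434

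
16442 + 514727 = 531169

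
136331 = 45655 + 90676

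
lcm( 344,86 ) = 344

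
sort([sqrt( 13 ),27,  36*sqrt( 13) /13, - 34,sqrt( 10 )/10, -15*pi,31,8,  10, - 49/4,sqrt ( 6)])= [ - 15*pi, - 34,-49/4,sqrt( 10 )/10,sqrt( 6 ), sqrt( 13), 8, 36*sqrt(13 )/13,10, 27,31]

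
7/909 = 7/909=0.01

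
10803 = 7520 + 3283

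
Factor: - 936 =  - 2^3 *3^2*13^1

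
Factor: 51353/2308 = 2^ ( - 2)*  89^1 = 89/4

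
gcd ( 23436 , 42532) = 868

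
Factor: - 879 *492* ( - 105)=45409140  =  2^2*3^3 * 5^1*7^1*41^1*293^1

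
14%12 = 2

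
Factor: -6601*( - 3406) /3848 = 864731/148 = 2^(-2)*7^1 * 23^1*37^ ( - 1)*41^1 *131^1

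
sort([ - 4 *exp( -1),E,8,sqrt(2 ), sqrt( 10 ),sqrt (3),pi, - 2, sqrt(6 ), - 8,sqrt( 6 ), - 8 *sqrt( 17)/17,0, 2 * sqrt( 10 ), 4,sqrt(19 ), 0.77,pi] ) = [ - 8, - 2, - 8*sqrt(17 )/17, - 4*exp( - 1 ),0,0.77,sqrt(2) , sqrt(3), sqrt( 6) , sqrt( 6),E,pi,pi,sqrt( 10),4,sqrt( 19 ) , 2 * sqrt( 10 ),  8] 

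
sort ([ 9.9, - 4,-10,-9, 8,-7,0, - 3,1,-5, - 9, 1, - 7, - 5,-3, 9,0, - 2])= [ -10,-9, -9, - 7, - 7,-5,-5, - 4,-3 , -3,-2, 0,  0,1,  1, 8, 9,9.9]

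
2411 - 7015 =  - 4604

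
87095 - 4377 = 82718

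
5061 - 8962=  - 3901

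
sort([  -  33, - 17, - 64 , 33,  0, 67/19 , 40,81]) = [ - 64, - 33 , - 17 , 0, 67/19,33  ,  40,  81 ] 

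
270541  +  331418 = 601959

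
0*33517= 0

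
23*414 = 9522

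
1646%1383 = 263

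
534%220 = 94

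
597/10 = 597/10 = 59.70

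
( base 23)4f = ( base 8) 153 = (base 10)107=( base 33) 38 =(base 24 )4B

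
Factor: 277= 277^1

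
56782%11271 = 427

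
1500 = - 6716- - 8216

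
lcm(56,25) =1400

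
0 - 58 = -58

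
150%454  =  150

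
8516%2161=2033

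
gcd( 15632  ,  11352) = 8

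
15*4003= 60045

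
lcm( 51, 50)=2550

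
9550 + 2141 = 11691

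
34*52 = 1768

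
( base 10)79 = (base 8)117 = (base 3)2221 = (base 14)59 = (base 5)304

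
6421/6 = 6421/6 = 1070.17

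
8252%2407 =1031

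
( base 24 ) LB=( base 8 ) 1003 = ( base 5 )4030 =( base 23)m9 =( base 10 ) 515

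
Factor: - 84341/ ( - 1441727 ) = 7^( - 2 )*19^1*23^1*193^1* 29423^( - 1)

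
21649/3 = 21649/3 = 7216.33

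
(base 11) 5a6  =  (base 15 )331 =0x2D1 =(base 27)qj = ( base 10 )721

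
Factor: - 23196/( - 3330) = 3866/555 = 2^1*3^ ( - 1 )*5^( -1)*37^( - 1 ) * 1933^1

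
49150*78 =3833700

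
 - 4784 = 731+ - 5515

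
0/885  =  0  =  0.00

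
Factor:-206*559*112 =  - 2^5*7^1*13^1*43^1*103^1 = - 12897248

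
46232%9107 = 697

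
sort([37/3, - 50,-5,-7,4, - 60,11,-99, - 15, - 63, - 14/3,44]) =[  -  99, - 63, - 60, - 50, - 15, - 7  ,-5, - 14/3,4 , 11, 37/3,44 ] 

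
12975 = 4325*3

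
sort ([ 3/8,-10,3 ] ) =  [ - 10, 3/8, 3]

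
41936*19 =796784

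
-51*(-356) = 18156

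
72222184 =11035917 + 61186267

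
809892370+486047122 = 1295939492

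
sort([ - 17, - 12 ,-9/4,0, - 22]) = [ - 22,-17,  -  12, - 9/4, 0]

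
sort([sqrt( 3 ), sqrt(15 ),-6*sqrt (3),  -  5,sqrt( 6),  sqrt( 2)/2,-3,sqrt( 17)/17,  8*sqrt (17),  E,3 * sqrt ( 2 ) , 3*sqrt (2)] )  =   [ - 6*sqrt(3 ), - 5,-3, sqrt( 17) /17, sqrt (2)/2, sqrt( 3 ),sqrt( 6),E,sqrt ( 15 ),3*sqrt (2), 3*sqrt( 2 ),8*sqrt(17 )]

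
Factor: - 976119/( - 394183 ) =993/401 = 3^1*331^1*401^ ( - 1 )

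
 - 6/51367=  -  6/51367 = -0.00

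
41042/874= 20521/437 = 46.96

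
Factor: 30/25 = 2^1*3^1* 5^( - 1)=6/5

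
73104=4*18276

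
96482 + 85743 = 182225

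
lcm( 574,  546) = 22386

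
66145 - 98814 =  - 32669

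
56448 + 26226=82674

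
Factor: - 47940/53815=- 204/229 = -  2^2*3^1*17^1*229^(-1 )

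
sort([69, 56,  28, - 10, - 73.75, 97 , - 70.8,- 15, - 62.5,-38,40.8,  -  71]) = [ - 73.75, - 71, - 70.8, - 62.5, - 38 ,  -  15, - 10, 28,  40.8, 56, 69, 97]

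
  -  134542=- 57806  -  76736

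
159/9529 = 159/9529 = 0.02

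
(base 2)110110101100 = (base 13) 1793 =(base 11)26A2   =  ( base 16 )dac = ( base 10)3500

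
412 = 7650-7238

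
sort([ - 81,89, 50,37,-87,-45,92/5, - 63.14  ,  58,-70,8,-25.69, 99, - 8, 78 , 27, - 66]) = [ - 87, - 81, - 70, - 66,-63.14,-45,-25.69,-8, 8, 92/5, 27, 37 , 50, 58, 78,89, 99 ] 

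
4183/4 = 1045 + 3/4 =1045.75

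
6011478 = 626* 9603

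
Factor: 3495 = 3^1 *5^1* 233^1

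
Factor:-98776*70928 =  - 7005984128 = - 2^7*11^1*13^1*31^1*12347^1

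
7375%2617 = 2141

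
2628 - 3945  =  -1317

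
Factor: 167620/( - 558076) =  -5^1*17^1*283^( - 1) = -85/283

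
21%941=21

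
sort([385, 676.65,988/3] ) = [ 988/3, 385,676.65 ]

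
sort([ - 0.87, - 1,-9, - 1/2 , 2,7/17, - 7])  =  [ - 9,-7,-1, - 0.87, - 1/2,7/17,2] 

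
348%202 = 146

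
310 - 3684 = -3374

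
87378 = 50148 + 37230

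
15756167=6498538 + 9257629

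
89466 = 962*93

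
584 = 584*1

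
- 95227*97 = -9237019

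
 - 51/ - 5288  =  51/5288 = 0.01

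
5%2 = 1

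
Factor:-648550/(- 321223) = 850/421 = 2^1*5^2*17^1*421^( - 1 )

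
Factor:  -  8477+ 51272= 3^3*5^1*317^1 = 42795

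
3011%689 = 255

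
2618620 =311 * 8420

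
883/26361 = 883/26361 = 0.03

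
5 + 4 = 9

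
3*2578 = 7734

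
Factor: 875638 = 2^1*437819^1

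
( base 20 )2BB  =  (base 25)1g6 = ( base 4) 100013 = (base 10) 1031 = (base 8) 2007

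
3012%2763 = 249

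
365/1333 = 365/1333 = 0.27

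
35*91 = 3185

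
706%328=50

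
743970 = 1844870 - 1100900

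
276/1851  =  92/617 = 0.15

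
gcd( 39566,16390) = 2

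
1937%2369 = 1937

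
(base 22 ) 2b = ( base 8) 67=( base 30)1p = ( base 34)1L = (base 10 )55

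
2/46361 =2/46361 =0.00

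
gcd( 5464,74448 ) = 8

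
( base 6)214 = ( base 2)1010010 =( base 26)34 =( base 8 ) 122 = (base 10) 82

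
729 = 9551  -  8822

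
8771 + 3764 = 12535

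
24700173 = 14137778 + 10562395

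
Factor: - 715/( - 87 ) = 3^(-1 )* 5^1*11^1 * 13^1*29^( - 1)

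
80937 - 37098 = 43839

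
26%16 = 10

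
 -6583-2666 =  - 9249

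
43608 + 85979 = 129587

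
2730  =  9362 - 6632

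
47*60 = 2820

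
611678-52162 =559516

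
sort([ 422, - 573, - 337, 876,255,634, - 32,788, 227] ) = [ - 573, - 337, - 32  ,  227,255, 422,634,788,876]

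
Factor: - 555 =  - 3^1*5^1 *37^1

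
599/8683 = 599/8683 = 0.07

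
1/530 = 1/530  =  0.00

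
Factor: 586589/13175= 5^ ( - 2)*17^( - 1 )*31^( - 1 )* 586589^1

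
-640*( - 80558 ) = 51557120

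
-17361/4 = -17361/4 = - 4340.25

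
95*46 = 4370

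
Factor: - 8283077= -11^1*753007^1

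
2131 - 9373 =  - 7242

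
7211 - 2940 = 4271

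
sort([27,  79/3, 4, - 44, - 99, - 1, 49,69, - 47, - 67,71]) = [ - 99,-67, - 47, - 44, - 1,4,79/3, 27, 49, 69,71]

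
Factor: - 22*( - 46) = 1012 = 2^2*11^1 *23^1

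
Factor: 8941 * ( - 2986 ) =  - 2^1 * 1493^1*8941^1 = - 26697826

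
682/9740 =341/4870 = 0.07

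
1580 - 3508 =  - 1928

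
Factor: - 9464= - 2^3*7^1*13^2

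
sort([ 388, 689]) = [ 388,689 ]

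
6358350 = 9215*690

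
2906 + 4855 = 7761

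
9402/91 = 9402/91 = 103.32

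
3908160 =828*4720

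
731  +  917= 1648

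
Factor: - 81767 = -7^1*11681^1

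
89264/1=89264 = 89264.00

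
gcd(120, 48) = 24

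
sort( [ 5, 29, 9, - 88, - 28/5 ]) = [ - 88,  -  28/5, 5,9,29]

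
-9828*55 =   -  540540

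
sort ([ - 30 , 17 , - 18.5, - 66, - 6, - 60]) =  [ - 66 , - 60, - 30, - 18.5, - 6,  17]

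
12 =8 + 4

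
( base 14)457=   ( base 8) 1535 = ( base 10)861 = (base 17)2GB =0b1101011101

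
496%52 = 28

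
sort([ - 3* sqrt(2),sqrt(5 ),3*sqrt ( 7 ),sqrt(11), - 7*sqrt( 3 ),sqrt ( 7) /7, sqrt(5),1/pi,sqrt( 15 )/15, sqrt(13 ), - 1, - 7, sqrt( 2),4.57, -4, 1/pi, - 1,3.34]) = [ - 7*sqrt(3), - 7, - 3*sqrt(2), -4, - 1,-1,sqrt( 15)/15,1/pi,  1/pi , sqrt(7)/7,sqrt(2),sqrt( 5 ), sqrt (5), sqrt( 11),3.34,sqrt(13),4.57, 3  *sqrt(7 )]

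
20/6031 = 20/6031 = 0.00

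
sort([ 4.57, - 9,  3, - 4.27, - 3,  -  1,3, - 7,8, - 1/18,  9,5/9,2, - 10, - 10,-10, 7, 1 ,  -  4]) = [-10,-10, - 10, - 9,- 7, - 4.27, - 4, - 3, - 1, - 1/18, 5/9,1,2 , 3, 3, 4.57, 7, 8, 9 ] 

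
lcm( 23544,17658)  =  70632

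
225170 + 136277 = 361447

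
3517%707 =689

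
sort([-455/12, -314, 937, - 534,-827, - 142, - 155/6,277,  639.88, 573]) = [  -  827,-534, - 314,- 142,-455/12, - 155/6,277, 573 , 639.88,937]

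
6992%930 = 482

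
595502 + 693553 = 1289055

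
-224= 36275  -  36499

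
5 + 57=62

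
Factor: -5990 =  - 2^1*5^1*599^1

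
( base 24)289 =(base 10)1353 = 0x549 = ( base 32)1A9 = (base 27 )1n3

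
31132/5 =31132/5=6226.40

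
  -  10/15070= - 1 + 1506/1507 = - 0.00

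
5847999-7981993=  - 2133994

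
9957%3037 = 846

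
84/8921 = 84/8921 = 0.01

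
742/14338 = 371/7169= 0.05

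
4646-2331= 2315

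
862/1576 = 431/788 = 0.55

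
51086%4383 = 2873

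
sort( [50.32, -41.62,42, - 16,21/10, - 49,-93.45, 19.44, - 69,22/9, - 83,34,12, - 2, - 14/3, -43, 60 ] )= [ - 93.45, - 83,-69,-49, - 43, - 41.62,-16,  -  14/3, - 2, 21/10, 22/9, 12, 19.44,34,42,50.32, 60 ]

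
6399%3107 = 185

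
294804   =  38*7758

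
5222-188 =5034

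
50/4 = 12  +  1/2 = 12.50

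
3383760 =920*3678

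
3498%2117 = 1381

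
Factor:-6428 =-2^2*1607^1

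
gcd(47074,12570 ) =2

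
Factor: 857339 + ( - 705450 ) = 67^1*2267^1  =  151889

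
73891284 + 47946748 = 121838032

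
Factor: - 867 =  - 3^1*17^2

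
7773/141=55+6/47 = 55.13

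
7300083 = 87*83909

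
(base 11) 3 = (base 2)11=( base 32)3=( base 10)3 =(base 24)3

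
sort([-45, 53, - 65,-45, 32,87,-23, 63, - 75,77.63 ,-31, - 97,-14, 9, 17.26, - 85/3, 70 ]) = [-97, - 75 , - 65 ,-45,  -  45,-31, - 85/3,  -  23, - 14,9, 17.26,  32,53, 63, 70,77.63,87]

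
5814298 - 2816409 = 2997889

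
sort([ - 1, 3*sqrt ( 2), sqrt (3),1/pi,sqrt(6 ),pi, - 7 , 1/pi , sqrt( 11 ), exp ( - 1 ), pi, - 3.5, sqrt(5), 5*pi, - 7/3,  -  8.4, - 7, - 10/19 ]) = [ - 8.4, - 7, - 7, - 3.5 , - 7/3, - 1, - 10/19, 1/pi, 1/pi,exp ( - 1 ), sqrt(3), sqrt (5), sqrt(6),pi, pi,sqrt ( 11 ), 3*sqrt (2), 5* pi]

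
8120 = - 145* ( - 56 ) 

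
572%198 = 176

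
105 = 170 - 65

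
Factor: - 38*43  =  - 2^1*19^1*43^1 = -1634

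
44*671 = 29524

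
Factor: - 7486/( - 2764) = 2^( - 1)*19^1 * 197^1 * 691^( - 1) =3743/1382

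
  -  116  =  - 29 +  -87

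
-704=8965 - 9669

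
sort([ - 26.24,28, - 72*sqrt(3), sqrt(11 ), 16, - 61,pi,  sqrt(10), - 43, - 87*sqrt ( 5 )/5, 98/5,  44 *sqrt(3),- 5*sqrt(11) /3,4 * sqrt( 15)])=[ - 72 * sqrt(3),-61, - 43,-87*sqrt(5 )/5, - 26.24, - 5*sqrt( 11 )/3, pi,sqrt(10), sqrt( 11),4*sqrt ( 15), 16, 98/5, 28, 44 * sqrt(3)] 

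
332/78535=332/78535 = 0.00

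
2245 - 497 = 1748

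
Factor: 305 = 5^1*61^1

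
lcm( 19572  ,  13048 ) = 39144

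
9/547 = 9/547 =0.02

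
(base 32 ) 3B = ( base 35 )32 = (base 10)107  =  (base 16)6b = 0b1101011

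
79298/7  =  79298/7=11328.29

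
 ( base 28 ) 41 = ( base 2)1110001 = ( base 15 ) 78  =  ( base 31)3k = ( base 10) 113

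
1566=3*522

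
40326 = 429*94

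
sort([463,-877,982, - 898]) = [ - 898, - 877,463 , 982 ] 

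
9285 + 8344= 17629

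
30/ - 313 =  - 1 + 283/313 = - 0.10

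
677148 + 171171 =848319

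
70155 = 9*7795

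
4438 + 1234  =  5672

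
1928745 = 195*9891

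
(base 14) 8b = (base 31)3u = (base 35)3I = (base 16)7b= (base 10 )123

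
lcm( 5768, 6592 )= 46144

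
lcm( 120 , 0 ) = 0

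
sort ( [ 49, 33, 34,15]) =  [ 15, 33, 34, 49 ] 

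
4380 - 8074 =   -  3694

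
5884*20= 117680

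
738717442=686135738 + 52581704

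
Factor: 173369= 7^1*24767^1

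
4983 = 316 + 4667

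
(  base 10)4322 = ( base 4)1003202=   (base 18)d62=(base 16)10e2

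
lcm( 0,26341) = 0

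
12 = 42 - 30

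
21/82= 21/82= 0.26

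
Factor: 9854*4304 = 2^5*13^1 * 269^1 * 379^1 = 42411616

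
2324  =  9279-6955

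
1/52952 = 1/52952 =0.00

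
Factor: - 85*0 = 0 = 0^1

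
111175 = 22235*5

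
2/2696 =1/1348= 0.00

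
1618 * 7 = 11326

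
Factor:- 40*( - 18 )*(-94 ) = -67680 = - 2^5*3^2*  5^1*47^1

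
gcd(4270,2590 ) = 70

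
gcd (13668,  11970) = 6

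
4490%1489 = 23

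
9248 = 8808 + 440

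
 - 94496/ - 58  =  1629 + 7/29  =  1629.24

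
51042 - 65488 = -14446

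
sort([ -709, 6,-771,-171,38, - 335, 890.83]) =[ -771, - 709, - 335,-171, 6,38, 890.83]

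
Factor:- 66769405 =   -  5^1*13353881^1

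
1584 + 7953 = 9537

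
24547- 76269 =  - 51722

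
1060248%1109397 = 1060248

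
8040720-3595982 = 4444738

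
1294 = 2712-1418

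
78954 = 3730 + 75224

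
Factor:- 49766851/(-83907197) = 11^( - 1 )*23^(-1)*41^( - 1 ) *8089^(-1 ) * 49766851^1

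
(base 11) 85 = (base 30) 33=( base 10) 93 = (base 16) 5d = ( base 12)79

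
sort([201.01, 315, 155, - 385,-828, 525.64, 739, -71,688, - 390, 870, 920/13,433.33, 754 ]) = [ - 828, - 390, - 385, - 71 , 920/13,  155,  201.01 , 315, 433.33, 525.64, 688 , 739,754, 870] 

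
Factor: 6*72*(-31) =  - 13392 =- 2^4 * 3^3*31^1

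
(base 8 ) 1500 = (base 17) 2EG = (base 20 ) 21C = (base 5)11312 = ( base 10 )832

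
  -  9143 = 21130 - 30273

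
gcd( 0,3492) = 3492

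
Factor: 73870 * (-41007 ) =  - 2^1*3^1*5^1*83^1 * 89^1 *13669^1  =  - 3029187090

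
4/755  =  4/755 = 0.01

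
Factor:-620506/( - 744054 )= 673/807 = 3^(  -  1)*269^( - 1 )*673^1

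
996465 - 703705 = 292760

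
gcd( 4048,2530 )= 506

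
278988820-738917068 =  - 459928248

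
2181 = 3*727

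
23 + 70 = 93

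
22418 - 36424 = -14006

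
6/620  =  3/310 = 0.01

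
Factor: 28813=28813^1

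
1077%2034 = 1077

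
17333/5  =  3466 + 3/5 = 3466.60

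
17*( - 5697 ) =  - 96849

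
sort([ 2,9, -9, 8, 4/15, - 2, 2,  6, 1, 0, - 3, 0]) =[ - 9,-3, - 2, 0, 0, 4/15, 1, 2, 2, 6, 8, 9 ]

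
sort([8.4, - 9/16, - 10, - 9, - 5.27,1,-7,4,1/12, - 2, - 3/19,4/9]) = [ - 10, - 9, - 7, - 5.27, - 2, - 9/16, - 3/19, 1/12,4/9, 1, 4,8.4]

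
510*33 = 16830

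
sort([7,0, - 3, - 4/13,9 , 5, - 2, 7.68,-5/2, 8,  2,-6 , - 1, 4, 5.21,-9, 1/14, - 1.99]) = [-9, - 6, - 3,-5/2, - 2, - 1.99 , - 1,-4/13, 0,1/14,2, 4,  5, 5.21, 7, 7.68, 8,  9]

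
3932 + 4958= 8890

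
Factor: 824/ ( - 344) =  - 43^(- 1 )*103^1 = -103/43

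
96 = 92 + 4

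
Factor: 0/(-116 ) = 0^1 =0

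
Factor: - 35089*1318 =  - 46247302 = - 2^1*659^1*35089^1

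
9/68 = 9/68  =  0.13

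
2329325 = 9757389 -7428064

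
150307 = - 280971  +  431278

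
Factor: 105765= 3^1*5^1*11^1*641^1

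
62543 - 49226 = 13317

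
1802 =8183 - 6381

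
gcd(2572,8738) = 2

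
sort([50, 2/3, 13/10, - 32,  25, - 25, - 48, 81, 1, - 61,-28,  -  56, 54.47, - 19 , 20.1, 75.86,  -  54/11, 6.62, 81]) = [-61, - 56,  -  48,-32, - 28,-25,-19,  -  54/11,2/3, 1, 13/10, 6.62,20.1, 25 , 50, 54.47 , 75.86,81, 81]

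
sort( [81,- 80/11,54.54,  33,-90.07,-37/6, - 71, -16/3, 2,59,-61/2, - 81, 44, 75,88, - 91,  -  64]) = [ - 91, - 90.07,- 81,-71,-64, - 61/2,-80/11,  -  37/6  ,-16/3,2, 33,44,  54.54, 59, 75, 81, 88] 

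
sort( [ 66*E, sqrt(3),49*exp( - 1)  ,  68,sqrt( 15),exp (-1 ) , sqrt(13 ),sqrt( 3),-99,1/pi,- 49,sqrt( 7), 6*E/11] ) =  [- 99,-49,1/pi,exp( - 1), 6*E/11,sqrt(3 ), sqrt( 3), sqrt ( 7), sqrt( 13),sqrt(15), 49* exp( - 1 ),68,66*E] 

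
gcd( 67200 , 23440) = 80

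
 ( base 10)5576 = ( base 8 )12710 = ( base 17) 1250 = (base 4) 1113020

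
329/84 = 47/12 = 3.92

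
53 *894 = 47382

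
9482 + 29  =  9511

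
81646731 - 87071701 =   -  5424970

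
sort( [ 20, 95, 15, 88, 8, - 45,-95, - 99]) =[ - 99, - 95,-45,8,15 , 20 , 88 , 95]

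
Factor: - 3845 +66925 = 63080= 2^3 * 5^1*19^1 *83^1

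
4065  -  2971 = 1094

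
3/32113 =3/32113 = 0.00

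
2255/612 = 2255/612=3.68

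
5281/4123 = 1 + 1158/4123 = 1.28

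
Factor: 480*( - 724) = - 347520 = - 2^7*3^1 *5^1*181^1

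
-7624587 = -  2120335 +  - 5504252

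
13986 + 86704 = 100690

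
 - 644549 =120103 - 764652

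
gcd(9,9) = 9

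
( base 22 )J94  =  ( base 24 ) G7E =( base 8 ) 22266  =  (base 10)9398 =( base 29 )B52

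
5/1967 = 5/1967 =0.00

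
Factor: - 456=-2^3 * 3^1*19^1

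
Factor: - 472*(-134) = 2^4*59^1*67^1 = 63248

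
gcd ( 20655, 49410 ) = 405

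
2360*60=141600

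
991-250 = 741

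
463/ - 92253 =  - 463/92253 = - 0.01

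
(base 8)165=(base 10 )117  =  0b1110101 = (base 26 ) 4D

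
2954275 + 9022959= 11977234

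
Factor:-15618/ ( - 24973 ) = 2^1*3^1*13^ ( - 1)  *  17^ ( - 1)*19^1*113^( - 1)*137^1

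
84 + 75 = 159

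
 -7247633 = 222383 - 7470016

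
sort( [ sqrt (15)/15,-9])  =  [ - 9 , sqrt(15) /15]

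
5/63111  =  5/63111= 0.00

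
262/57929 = 262/57929 = 0.00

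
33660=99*340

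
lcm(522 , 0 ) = 0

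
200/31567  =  200/31567 = 0.01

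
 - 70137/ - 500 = 70137/500=140.27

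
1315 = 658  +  657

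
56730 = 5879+50851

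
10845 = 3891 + 6954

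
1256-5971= - 4715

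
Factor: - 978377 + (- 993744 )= - 1972121  =  - 1972121^1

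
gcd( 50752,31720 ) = 6344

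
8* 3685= 29480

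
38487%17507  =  3473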